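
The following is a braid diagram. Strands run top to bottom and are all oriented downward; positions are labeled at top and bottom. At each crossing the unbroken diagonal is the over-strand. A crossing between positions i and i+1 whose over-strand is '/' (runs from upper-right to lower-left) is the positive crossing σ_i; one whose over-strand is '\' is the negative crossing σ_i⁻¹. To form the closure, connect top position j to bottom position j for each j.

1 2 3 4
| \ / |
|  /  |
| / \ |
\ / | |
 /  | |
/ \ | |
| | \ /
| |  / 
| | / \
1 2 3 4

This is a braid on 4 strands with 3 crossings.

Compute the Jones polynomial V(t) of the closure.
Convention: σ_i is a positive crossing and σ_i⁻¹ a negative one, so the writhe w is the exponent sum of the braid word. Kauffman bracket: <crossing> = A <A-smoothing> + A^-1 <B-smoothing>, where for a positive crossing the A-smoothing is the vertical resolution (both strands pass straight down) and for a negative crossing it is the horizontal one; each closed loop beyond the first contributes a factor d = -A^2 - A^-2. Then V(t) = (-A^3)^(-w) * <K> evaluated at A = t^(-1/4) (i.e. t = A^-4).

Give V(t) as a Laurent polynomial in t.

1

Derivation:
Reading the diagram top to bottom ('/'-over between positions i,i+1 = s_i, '\'-over = s_i^-1): braid word = s2 s1 s3.
Braid: s2 s1 s3 on 4 strands, 3 crossings.
Writhe w = (#positive) - (#negative) = 3 - 0 = 3.
Computing the Kauffman bracket via state sum. There are 2^3 = 8 states.
Smooth each crossing (0=||, 1=⌣⌢); contribution A^(Σ sign_k(1-2s_k)) * d^(L-1).
  state 000: A-exp=+3, loops=4, term = A^3 * d^3
  state 001: A-exp=+1, loops=3, term = A^1 * d^2
  state 010: A-exp=+1, loops=3, term = A^1 * d^2
  state 011: A-exp=-1, loops=2, term = A^-1 * d^1
  state 100: A-exp=+1, loops=3, term = A^1 * d^2
  state 101: A-exp=-1, loops=2, term = A^-1 * d^1
  state 110: A-exp=-1, loops=2, term = A^-1 * d^1
  state 111: A-exp=-3, loops=1, term = A^-3 * d^0
Collect the terms by A-exponent (count of states per loop number):
Powers of d = -A^2 - A^-2: d^2 = A^4 + 2 + A^-4; d^3 = -A^6 - 3*A^2 - 3*A^-2 - A^-6.
  A^3 * (d^3) = -A^9 - 3*A^5 - 3*A - A^-3
  A^1 * (3*d^2) = 3*A^5 + 6*A + 3*A^-3
  A^-1 * (3*d) = -3*A - 3*A^-3
  A^-3 * (1) = A^-3
Summing the groups: <K> = -A^9
Normalise by the writhe: (-A^3)^(-w) = (-A^3)^(-3) = -A^-9, so f(A) = -A^-9 * <K> = 1.
Substitute A = t^(-1/4), i.e. A^e → t^(-e/4): V(t) = 1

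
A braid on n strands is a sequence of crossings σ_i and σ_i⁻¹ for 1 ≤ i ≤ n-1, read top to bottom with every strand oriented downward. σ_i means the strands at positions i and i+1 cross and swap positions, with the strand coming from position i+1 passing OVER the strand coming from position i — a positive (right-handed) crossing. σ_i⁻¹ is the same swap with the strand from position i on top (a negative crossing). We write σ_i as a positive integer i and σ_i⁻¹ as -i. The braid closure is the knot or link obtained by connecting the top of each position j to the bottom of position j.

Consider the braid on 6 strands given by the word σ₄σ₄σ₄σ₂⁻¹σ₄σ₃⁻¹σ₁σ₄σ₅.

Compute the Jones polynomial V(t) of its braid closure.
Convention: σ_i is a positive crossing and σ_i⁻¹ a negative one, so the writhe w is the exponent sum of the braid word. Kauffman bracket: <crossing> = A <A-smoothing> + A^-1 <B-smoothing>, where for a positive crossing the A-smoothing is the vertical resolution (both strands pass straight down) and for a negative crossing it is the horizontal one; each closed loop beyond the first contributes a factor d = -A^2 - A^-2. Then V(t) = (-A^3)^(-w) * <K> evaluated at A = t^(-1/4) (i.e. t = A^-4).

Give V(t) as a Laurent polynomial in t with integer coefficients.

The presented braid s4 s4 s4 s2^-1 s4 s3^-1 s1 s4 s5 on 6 strands reduces by inverse Markov moves (closure unchanged at each step):
  Destabilize: the word has the form β·s5 where s5 occurs only as the final letter (β ∈ B_5); drop it and the last strand → 5 strands.
Reduced to β = s4 s4 s4 s2^-1 s4 s3^-1 s1 s4 on 5 strands, 8 crossings.
Compute on β:
Braid: s4 s4 s4 s2^-1 s4 s3^-1 s1 s4 on 5 strands, 8 crossings.
Writhe w = (#positive) - (#negative) = 6 - 2 = 4.
Enumerate smoothing states for the bracket polynomial. There are 2^8 = 256 states.
For each crossing: s=0 is the vertical smoothing, s=1 horizontal. Crossing k contributes A^(sign_k * (1 - 2*s_k)); loop factor d = -A^2 - A^-2.
Tabulate the states by total A-exponent and number of loops L (A-exp: L × count):
  A^8: L=3 ×1
  A^6: L=2 ×6, L=4 ×2
  A^4: L=1 ×5, L=3 ×22, L=5 ×1
  A^2: L=2 ×20, L=4 ×36
  A^0: L=3 ×35, L=5 ×35
  A^-2: L=4 ×35, L=6 ×21
  A^-4: L=5 ×21, L=7 ×7
  A^-6: L=6 ×7, L=8 ×1
  A^-8: L=7 ×1
Each group contributes A^e * Σ count * d^(L-1):
Powers of d = -A^2 - A^-2: d^2 = A^4 + 2 + A^-4; d^3 = -A^6 - 3*A^2 - 3*A^-2 - A^-6; d^4 = A^8 + 4*A^4 + 6 + 4*A^-4 + A^-8; d^5 = -A^10 - 5*A^6 - 10*A^2 - 10*A^-2 - 5*A^-6 - A^-10; d^6 = A^12 + 6*A^8 + 15*A^4 + 20 + 15*A^-4 + 6*A^-8 + A^-12; d^7 = -A^14 - 7*A^10 - 21*A^6 - 35*A^2 - 35*A^-2 - 21*A^-6 - 7*A^-10 - A^-14.
  A^8 * (d^2) = A^12 + 2*A^8 + A^4
  A^6 * (6*d + 2*d^3) = -2*A^12 - 12*A^8 - 12*A^4 - 2
  A^4 * (5 + 22*d^2 + d^4) = A^12 + 26*A^8 + 55*A^4 + 26 + A^-4
  A^2 * (20*d + 36*d^3) = -36*A^8 - 128*A^4 - 128 - 36*A^-4
  A^0 * (35*d^2 + 35*d^4) = 35*A^8 + 175*A^4 + 280 + 175*A^-4 + 35*A^-8
  A^-2 * (35*d^3 + 21*d^5) = -21*A^8 - 140*A^4 - 315 - 315*A^-4 - 140*A^-8 - 21*A^-12
  A^-4 * (21*d^4 + 7*d^6) = 7*A^8 + 63*A^4 + 189 + 266*A^-4 + 189*A^-8 + 63*A^-12 + 7*A^-16
  A^-6 * (7*d^5 + d^7) = -A^8 - 14*A^4 - 56 - 105*A^-4 - 105*A^-8 - 56*A^-12 - 14*A^-16 - A^-20
  A^-8 * (d^6) = A^4 + 6 + 15*A^-4 + 20*A^-8 + 15*A^-12 + 6*A^-16 + A^-20
Summing the groups: <K> = A^4 + A^-4 - A^-8 + A^-12 - A^-16
Normalise by the writhe: (-A^3)^(-w) = (-A^3)^(-4) = A^-12, so f(A) = A^-12 * <K> = A^-8 + A^-16 - A^-20 + A^-24 - A^-28.
Substitute A = t^(-1/4), i.e. A^e → t^(-e/4): V(t) = -t^7 + t^6 - t^5 + t^4 + t^2

Answer: -t^7 + t^6 - t^5 + t^4 + t^2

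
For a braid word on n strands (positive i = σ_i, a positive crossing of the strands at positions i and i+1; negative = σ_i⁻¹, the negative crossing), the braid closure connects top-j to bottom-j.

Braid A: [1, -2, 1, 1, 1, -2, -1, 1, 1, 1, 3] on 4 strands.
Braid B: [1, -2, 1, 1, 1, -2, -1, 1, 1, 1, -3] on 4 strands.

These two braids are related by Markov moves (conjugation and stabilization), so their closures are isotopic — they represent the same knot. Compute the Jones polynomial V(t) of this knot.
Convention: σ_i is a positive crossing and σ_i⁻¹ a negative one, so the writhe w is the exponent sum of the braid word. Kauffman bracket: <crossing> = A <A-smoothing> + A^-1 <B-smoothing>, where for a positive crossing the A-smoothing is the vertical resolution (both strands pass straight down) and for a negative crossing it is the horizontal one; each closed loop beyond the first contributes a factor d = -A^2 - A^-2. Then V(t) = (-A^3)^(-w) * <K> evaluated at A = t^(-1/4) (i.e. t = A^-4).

Markov-equivalent braids have isotopic closures, hence identical knot invariants. Strip the Markov moves from each word to reach a common short braid β, then compute V(t) once on β.
Braid A: s1 s2^-1 s1 s1 s1 s2^-1 s1^-1 s1 s1 s1 s3 on 4 strands reduces by inverse Markov moves (closure unchanged at each step):
  Destabilize: the word has the form β·s3 where s3 occurs only as the final letter (β ∈ B_3); drop it and the last strand → 3 strands.
Reduced to β = s1 s2^-1 s1 s1 s1 s2^-1 s1^-1 s1 s1 s1 on 3 strands, 10 crossings.
Braid B: s1 s2^-1 s1 s1 s1 s2^-1 s1^-1 s1 s1 s1 s3^-1 on 4 strands reduces by inverse Markov moves (closure unchanged at each step):
  Destabilize: the word has the form β·s3^-1 where s3^-1 occurs only as the final letter (β ∈ B_3); drop it and the last strand → 3 strands.
Reduced to β = s1 s2^-1 s1 s1 s1 s2^-1 s1^-1 s1 s1 s1 on 3 strands, 10 crossings.
Both give the same β = s1 s2^-1 s1 s1 s1 s2^-1 s1^-1 s1 s1 s1 on 3 strands, so one state sum suffices:
First cancel adjacent σ_i σ_i⁻¹ pairs (Reidemeister II — same braid, same closure): s1 s2^-1 s1 s1 s1 s2^-1 s1^-1 s1 s1 s1 → s1 s2^-1 s1 s1 s1 s2^-1 s1 s1.
Braid: s1 s2^-1 s1 s1 s1 s2^-1 s1 s1 on 3 strands, 8 crossings.
Writhe w = (#positive) - (#negative) = 6 - 2 = 4.
State-sum expansion of <K>. There are 2^8 = 256 states.
Each crossing splits two ways (0=vertical, 1=horizontal). The state's weight is A^(#A-smoothings - #B-smoothings) * d^(loops - 1).
Tabulate the states by total A-exponent and number of loops L (A-exp: L × count):
  A^8: L=3 ×1
  A^6: L=2 ×8
  A^4: L=1 ×21, L=3 ×7
  A^2: L=2 ×54, L=4 ×2
  A^0: L=3 ×70
  A^-2: L=4 ×56
  A^-4: L=5 ×28
  A^-6: L=6 ×8
  A^-8: L=7 ×1
Each group contributes A^e * Σ count * d^(L-1):
Powers of d = -A^2 - A^-2: d^2 = A^4 + 2 + A^-4; d^3 = -A^6 - 3*A^2 - 3*A^-2 - A^-6; d^4 = A^8 + 4*A^4 + 6 + 4*A^-4 + A^-8; d^5 = -A^10 - 5*A^6 - 10*A^2 - 10*A^-2 - 5*A^-6 - A^-10; d^6 = A^12 + 6*A^8 + 15*A^4 + 20 + 15*A^-4 + 6*A^-8 + A^-12.
  A^8 * (d^2) = A^12 + 2*A^8 + A^4
  A^6 * (8*d) = -8*A^8 - 8*A^4
  A^4 * (21 + 7*d^2) = 7*A^8 + 35*A^4 + 7
  A^2 * (54*d + 2*d^3) = -2*A^8 - 60*A^4 - 60 - 2*A^-4
  A^0 * (70*d^2) = 70*A^4 + 140 + 70*A^-4
  A^-2 * (56*d^3) = -56*A^4 - 168 - 168*A^-4 - 56*A^-8
  A^-4 * (28*d^4) = 28*A^4 + 112 + 168*A^-4 + 112*A^-8 + 28*A^-12
  A^-6 * (8*d^5) = -8*A^4 - 40 - 80*A^-4 - 80*A^-8 - 40*A^-12 - 8*A^-16
  A^-8 * (d^6) = A^4 + 6 + 15*A^-4 + 20*A^-8 + 15*A^-12 + 6*A^-16 + A^-20
Summing the groups: <K> = A^12 - A^8 + 3*A^4 - 3 + 3*A^-4 - 4*A^-8 + 3*A^-12 - 2*A^-16 + A^-20
Normalise by the writhe: (-A^3)^(-w) = (-A^3)^(-4) = A^-12, so f(A) = A^-12 * <K> = 1 - A^-4 + 3*A^-8 - 3*A^-12 + 3*A^-16 - 4*A^-20 + 3*A^-24 - 2*A^-28 + A^-32.
Substitute A = t^(-1/4), i.e. A^e → t^(-e/4): V(t) = t^8 - 2*t^7 + 3*t^6 - 4*t^5 + 3*t^4 - 3*t^3 + 3*t^2 - t + 1

Answer: t^8 - 2*t^7 + 3*t^6 - 4*t^5 + 3*t^4 - 3*t^3 + 3*t^2 - t + 1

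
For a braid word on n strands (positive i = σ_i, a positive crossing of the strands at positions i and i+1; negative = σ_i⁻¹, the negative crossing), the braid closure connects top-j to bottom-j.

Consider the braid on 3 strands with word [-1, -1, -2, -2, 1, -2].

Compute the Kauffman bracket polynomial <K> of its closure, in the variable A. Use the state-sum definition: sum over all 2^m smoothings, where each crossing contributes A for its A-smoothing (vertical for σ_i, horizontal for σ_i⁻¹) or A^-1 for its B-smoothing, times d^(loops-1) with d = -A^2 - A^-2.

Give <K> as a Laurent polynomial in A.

-A^12 + A^8 - A^4 + 2 - A^-4 + A^-8

Derivation:
Braid: s1^-1 s1^-1 s2^-1 s2^-1 s1 s2^-1 on 3 strands, 6 crossings.
Writhe w = (#positive) - (#negative) = 1 - 5 = -4.
State-sum expansion of <K>. There are 2^6 = 64 states.
For each crossing: s=0 is the vertical smoothing, s=1 horizontal. Crossing k contributes A^(sign_k * (1 - 2*s_k)); loop factor d = -A^2 - A^-2.
Tabulate the states by total A-exponent and number of loops L (A-exp: L × count):
  A^6: L=4 ×1
  A^4: L=3 ×6
  A^2: L=2 ×13, L=4 ×2
  A^0: L=1 ×10, L=3 ×10
  A^-2: L=2 ×14, L=4 ×1
  A^-4: L=1 ×3, L=3 ×3
  A^-6: L=2 ×1
Each group contributes A^e * Σ count * d^(L-1):
Powers of d = -A^2 - A^-2: d^2 = A^4 + 2 + A^-4; d^3 = -A^6 - 3*A^2 - 3*A^-2 - A^-6.
  A^6 * (d^3) = -A^12 - 3*A^8 - 3*A^4 - 1
  A^4 * (6*d^2) = 6*A^8 + 12*A^4 + 6
  A^2 * (13*d + 2*d^3) = -2*A^8 - 19*A^4 - 19 - 2*A^-4
  A^0 * (10 + 10*d^2) = 10*A^4 + 30 + 10*A^-4
  A^-2 * (14*d + d^3) = -A^4 - 17 - 17*A^-4 - A^-8
  A^-4 * (3 + 3*d^2) = 3 + 9*A^-4 + 3*A^-8
  A^-6 * (d) = -A^-4 - A^-8
Summing the groups: <K> = -A^12 + A^8 - A^4 + 2 - A^-4 + A^-8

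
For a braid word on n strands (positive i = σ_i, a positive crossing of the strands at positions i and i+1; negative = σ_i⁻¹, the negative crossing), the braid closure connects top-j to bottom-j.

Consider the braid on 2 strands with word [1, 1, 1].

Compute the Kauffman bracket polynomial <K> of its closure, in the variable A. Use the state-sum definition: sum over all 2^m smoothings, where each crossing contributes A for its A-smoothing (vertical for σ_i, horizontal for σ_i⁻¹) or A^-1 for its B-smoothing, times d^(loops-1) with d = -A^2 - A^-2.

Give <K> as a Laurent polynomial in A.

Braid: s1 s1 s1 on 2 strands, 3 crossings.
Writhe w = (#positive) - (#negative) = 3 - 0 = 3.
Computing the Kauffman bracket via state sum. There are 2^3 = 8 states.
Each crossing splits two ways (0=vertical, 1=horizontal). The state's weight is A^(#A-smoothings - #B-smoothings) * d^(loops - 1).
  state 000: A-exp=+3, loops=2, term = A^3 * d^1
  state 001: A-exp=+1, loops=1, term = A^1 * d^0
  state 010: A-exp=+1, loops=1, term = A^1 * d^0
  state 011: A-exp=-1, loops=2, term = A^-1 * d^1
  state 100: A-exp=+1, loops=1, term = A^1 * d^0
  state 101: A-exp=-1, loops=2, term = A^-1 * d^1
  state 110: A-exp=-1, loops=2, term = A^-1 * d^1
  state 111: A-exp=-3, loops=3, term = A^-3 * d^2
Collect the terms by A-exponent (count of states per loop number):
Powers of d = -A^2 - A^-2: d^2 = A^4 + 2 + A^-4.
  A^3 * (d) = -A^5 - A
  A^1 * (3) = 3*A
  A^-1 * (3*d) = -3*A - 3*A^-3
  A^-3 * (d^2) = A + 2*A^-3 + A^-7
Summing the groups: <K> = -A^5 - A^-3 + A^-7

Answer: -A^5 - A^-3 + A^-7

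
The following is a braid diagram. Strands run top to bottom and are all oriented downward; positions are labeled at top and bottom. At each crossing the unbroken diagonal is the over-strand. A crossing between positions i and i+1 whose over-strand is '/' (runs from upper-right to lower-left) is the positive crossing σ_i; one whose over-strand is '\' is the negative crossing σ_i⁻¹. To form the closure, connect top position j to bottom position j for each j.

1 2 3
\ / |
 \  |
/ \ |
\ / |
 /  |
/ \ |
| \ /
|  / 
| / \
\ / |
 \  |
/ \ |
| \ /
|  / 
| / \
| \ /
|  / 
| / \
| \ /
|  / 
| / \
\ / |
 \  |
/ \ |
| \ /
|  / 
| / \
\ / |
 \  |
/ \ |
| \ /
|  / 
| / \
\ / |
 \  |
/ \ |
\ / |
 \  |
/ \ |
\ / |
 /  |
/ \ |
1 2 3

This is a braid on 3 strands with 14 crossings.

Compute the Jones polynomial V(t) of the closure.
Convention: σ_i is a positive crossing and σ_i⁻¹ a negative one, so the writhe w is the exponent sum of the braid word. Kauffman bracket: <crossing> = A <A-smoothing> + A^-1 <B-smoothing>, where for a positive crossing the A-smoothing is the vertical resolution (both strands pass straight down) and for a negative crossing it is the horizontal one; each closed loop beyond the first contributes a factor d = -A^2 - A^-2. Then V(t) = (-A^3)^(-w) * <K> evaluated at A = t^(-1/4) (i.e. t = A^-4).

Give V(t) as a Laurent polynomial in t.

t^7 - 4*t^6 + 7*t^5 - 11*t^4 + 14*t^3 - 14*t^2 + 14*t - 10 + 7*t^-1 - 4*t^-2 + t^-3

Derivation:
Reading the diagram top to bottom ('/'-over between positions i,i+1 = s_i, '\'-over = s_i^-1): braid word = s1^-1 s1 s2 s1^-1 s2 s2 s2 s1^-1 s2 s1^-1 s2 s1^-1 s1^-1 s1.
The presented braid s1^-1 s1 s2 s1^-1 s2 s2 s2 s1^-1 s2 s1^-1 s2 s1^-1 s1^-1 s1 on 3 strands reduces by inverse Markov moves (closure unchanged at each step):
  Deconjugate: the word is γ·β·γ⁻¹ with γ = s1^-1 s1 (prefix) and γ⁻¹ = s1^-1 s1 (suffix); strip both.
Reduced to β = s2 s1^-1 s2 s2 s2 s1^-1 s2 s1^-1 s2 s1^-1 on 3 strands, 10 crossings.
Compute on β:
Braid: s2 s1^-1 s2 s2 s2 s1^-1 s2 s1^-1 s2 s1^-1 on 3 strands, 10 crossings.
Writhe w = (#positive) - (#negative) = 6 - 4 = 2.
Enumerate smoothing states for the bracket polynomial. There are 2^10 = 1024 states.
Each crossing splits two ways (0=vertical, 1=horizontal). The state's weight is A^(#A-smoothings - #B-smoothings) * d^(loops - 1).
Tabulate the states by total A-exponent and number of loops L (A-exp: L × count):
  A^10: L=5 ×1
  A^8: L=4 ×10
  A^6: L=3 ×42, L=5 ×3
  A^4: L=2 ×90, L=4 ×29, L=6 ×1
  A^2: L=1 ×87, L=3 ×110, L=5 ×13
  A^0: L=2 ×179, L=4 ×71, L=6 ×2
  A^-2: L=3 ×187, L=5 ×23
  A^-4: L=4 ×117, L=6 ×3
  A^-6: L=5 ×45
  A^-8: L=6 ×10
  A^-10: L=7 ×1
Each group contributes A^e * Σ count * d^(L-1):
Powers of d = -A^2 - A^-2: d^2 = A^4 + 2 + A^-4; d^3 = -A^6 - 3*A^2 - 3*A^-2 - A^-6; d^4 = A^8 + 4*A^4 + 6 + 4*A^-4 + A^-8; d^5 = -A^10 - 5*A^6 - 10*A^2 - 10*A^-2 - 5*A^-6 - A^-10; d^6 = A^12 + 6*A^8 + 15*A^4 + 20 + 15*A^-4 + 6*A^-8 + A^-12.
  A^10 * (d^4) = A^18 + 4*A^14 + 6*A^10 + 4*A^6 + A^2
  A^8 * (10*d^3) = -10*A^14 - 30*A^10 - 30*A^6 - 10*A^2
  A^6 * (42*d^2 + 3*d^4) = 3*A^14 + 54*A^10 + 102*A^6 + 54*A^2 + 3*A^-2
  A^4 * (90*d + 29*d^3 + d^5) = -A^14 - 34*A^10 - 187*A^6 - 187*A^2 - 34*A^-2 - A^-6
  A^2 * (87 + 110*d^2 + 13*d^4) = 13*A^10 + 162*A^6 + 385*A^2 + 162*A^-2 + 13*A^-6
  A^0 * (179*d + 71*d^3 + 2*d^5) = -2*A^10 - 81*A^6 - 412*A^2 - 412*A^-2 - 81*A^-6 - 2*A^-10
  A^-2 * (187*d^2 + 23*d^4) = 23*A^6 + 279*A^2 + 512*A^-2 + 279*A^-6 + 23*A^-10
  A^-4 * (117*d^3 + 3*d^5) = -3*A^6 - 132*A^2 - 381*A^-2 - 381*A^-6 - 132*A^-10 - 3*A^-14
  A^-6 * (45*d^4) = 45*A^2 + 180*A^-2 + 270*A^-6 + 180*A^-10 + 45*A^-14
  A^-8 * (10*d^5) = -10*A^2 - 50*A^-2 - 100*A^-6 - 100*A^-10 - 50*A^-14 - 10*A^-18
  A^-10 * (d^6) = A^2 + 6*A^-2 + 15*A^-6 + 20*A^-10 + 15*A^-14 + 6*A^-18 + A^-22
Summing the groups: <K> = A^18 - 4*A^14 + 7*A^10 - 10*A^6 + 14*A^2 - 14*A^-2 + 14*A^-6 - 11*A^-10 + 7*A^-14 - 4*A^-18 + A^-22
Normalise by the writhe: (-A^3)^(-w) = (-A^3)^(-2) = A^-6, so f(A) = A^-6 * <K> = A^12 - 4*A^8 + 7*A^4 - 10 + 14*A^-4 - 14*A^-8 + 14*A^-12 - 11*A^-16 + 7*A^-20 - 4*A^-24 + A^-28.
Substitute A = t^(-1/4), i.e. A^e → t^(-e/4): V(t) = t^7 - 4*t^6 + 7*t^5 - 11*t^4 + 14*t^3 - 14*t^2 + 14*t - 10 + 7*t^-1 - 4*t^-2 + t^-3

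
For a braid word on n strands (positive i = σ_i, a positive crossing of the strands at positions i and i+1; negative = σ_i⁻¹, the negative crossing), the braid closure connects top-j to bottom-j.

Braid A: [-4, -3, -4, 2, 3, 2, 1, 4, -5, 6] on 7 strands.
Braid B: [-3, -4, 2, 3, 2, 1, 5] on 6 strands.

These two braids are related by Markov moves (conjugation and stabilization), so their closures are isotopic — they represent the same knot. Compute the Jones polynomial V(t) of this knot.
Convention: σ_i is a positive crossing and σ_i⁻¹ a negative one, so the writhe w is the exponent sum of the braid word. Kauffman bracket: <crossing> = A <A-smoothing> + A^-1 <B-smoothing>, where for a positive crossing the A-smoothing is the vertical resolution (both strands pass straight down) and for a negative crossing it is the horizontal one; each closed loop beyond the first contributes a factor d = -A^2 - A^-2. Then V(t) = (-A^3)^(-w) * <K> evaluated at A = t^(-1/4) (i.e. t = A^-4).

Markov-equivalent braids have isotopic closures, hence identical knot invariants. Strip the Markov moves from each word to reach a common short braid β, then compute V(t) once on β.
Braid A: s4^-1 s3^-1 s4^-1 s2 s3 s2 s1 s4 s5^-1 s6 on 7 strands reduces by inverse Markov moves (closure unchanged at each step):
  Destabilize: the word has the form β·s6 where s6 occurs only as the final letter (β ∈ B_6); drop it and the last strand → 6 strands.
  Destabilize: the word has the form β·s5^-1 where s5^-1 occurs only as the final letter (β ∈ B_5); drop it and the last strand → 5 strands.
  Deconjugate: the word is γ·β·γ⁻¹ with γ = s4^-1 (prefix) and γ⁻¹ = s4 (suffix); strip both.
Reduced to β = s3^-1 s4^-1 s2 s3 s2 s1 on 5 strands, 6 crossings.
Braid B: s3^-1 s4^-1 s2 s3 s2 s1 s5 on 6 strands reduces by inverse Markov moves (closure unchanged at each step):
  Destabilize: the word has the form β·s5 where s5 occurs only as the final letter (β ∈ B_5); drop it and the last strand → 5 strands.
Reduced to β = s3^-1 s4^-1 s2 s3 s2 s1 on 5 strands, 6 crossings.
Both give the same β = s3^-1 s4^-1 s2 s3 s2 s1 on 5 strands, so one state sum suffices:
Braid: s3^-1 s4^-1 s2 s3 s2 s1 on 5 strands, 6 crossings.
Writhe w = (#positive) - (#negative) = 4 - 2 = 2.
Enumerate smoothing states for the bracket polynomial. There are 2^6 = 64 states.
Smooth each crossing (0=||, 1=⌣⌢); contribution A^(Σ sign_k(1-2s_k)) * d^(L-1).
Tabulate the states by total A-exponent and number of loops L (A-exp: L × count):
  A^6: L=3 ×1
  A^4: L=2 ×3, L=4 ×3
  A^2: L=1 ×2, L=3 ×11, L=5 ×2
  A^0: L=2 ×11, L=4 ×9
  A^-2: L=1 ×3, L=3 ×11, L=5 ×1
  A^-4: L=2 ×4, L=4 ×2
  A^-6: L=3 ×1
Each group contributes A^e * Σ count * d^(L-1):
Powers of d = -A^2 - A^-2: d^2 = A^4 + 2 + A^-4; d^3 = -A^6 - 3*A^2 - 3*A^-2 - A^-6; d^4 = A^8 + 4*A^4 + 6 + 4*A^-4 + A^-8.
  A^6 * (d^2) = A^10 + 2*A^6 + A^2
  A^4 * (3*d + 3*d^3) = -3*A^10 - 12*A^6 - 12*A^2 - 3*A^-2
  A^2 * (2 + 11*d^2 + 2*d^4) = 2*A^10 + 19*A^6 + 36*A^2 + 19*A^-2 + 2*A^-6
  A^0 * (11*d + 9*d^3) = -9*A^6 - 38*A^2 - 38*A^-2 - 9*A^-6
  A^-2 * (3 + 11*d^2 + d^4) = A^6 + 15*A^2 + 31*A^-2 + 15*A^-6 + A^-10
  A^-4 * (4*d + 2*d^3) = -2*A^2 - 10*A^-2 - 10*A^-6 - 2*A^-10
  A^-6 * (d^2) = A^-2 + 2*A^-6 + A^-10
Summing the groups: <K> = A^6
Normalise by the writhe: (-A^3)^(-w) = (-A^3)^(-2) = A^-6, so f(A) = A^-6 * <K> = 1.
Substitute A = t^(-1/4), i.e. A^e → t^(-e/4): V(t) = 1

Answer: 1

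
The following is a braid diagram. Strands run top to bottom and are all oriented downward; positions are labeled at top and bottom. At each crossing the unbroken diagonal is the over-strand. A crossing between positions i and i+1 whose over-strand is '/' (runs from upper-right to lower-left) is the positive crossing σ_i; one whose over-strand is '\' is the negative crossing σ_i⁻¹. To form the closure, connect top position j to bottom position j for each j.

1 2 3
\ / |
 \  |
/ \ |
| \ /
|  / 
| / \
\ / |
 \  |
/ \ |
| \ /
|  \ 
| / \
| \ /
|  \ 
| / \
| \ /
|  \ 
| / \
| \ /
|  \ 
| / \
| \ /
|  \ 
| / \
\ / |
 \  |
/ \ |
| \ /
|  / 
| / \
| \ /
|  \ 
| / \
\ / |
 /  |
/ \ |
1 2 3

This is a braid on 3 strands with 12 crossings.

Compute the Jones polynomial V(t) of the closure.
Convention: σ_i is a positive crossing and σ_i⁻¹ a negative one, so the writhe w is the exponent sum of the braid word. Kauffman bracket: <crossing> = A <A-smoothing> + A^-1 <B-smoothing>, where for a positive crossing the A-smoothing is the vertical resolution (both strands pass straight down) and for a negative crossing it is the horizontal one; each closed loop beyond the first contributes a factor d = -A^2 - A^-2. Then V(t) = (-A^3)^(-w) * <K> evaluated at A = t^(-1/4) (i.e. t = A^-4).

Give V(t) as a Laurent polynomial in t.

Reading the diagram top to bottom ('/'-over between positions i,i+1 = s_i, '\'-over = s_i^-1): braid word = s1^-1 s2 s1^-1 s2^-1 s2^-1 s2^-1 s2^-1 s2^-1 s1^-1 s2 s2^-1 s1.
The presented braid s1^-1 s2 s1^-1 s2^-1 s2^-1 s2^-1 s2^-1 s2^-1 s1^-1 s2 s2^-1 s1 on 3 strands reduces by inverse Markov moves (closure unchanged at each step):
  Deconjugate: the word is γ·β·γ⁻¹ with γ = s1^-1 s2 (prefix) and γ⁻¹ = s2^-1 s1 (suffix); strip both.
Reduced to β = s1^-1 s2^-1 s2^-1 s2^-1 s2^-1 s2^-1 s1^-1 s2 on 3 strands, 8 crossings.
Compute on β:
Braid: s1^-1 s2^-1 s2^-1 s2^-1 s2^-1 s2^-1 s1^-1 s2 on 3 strands, 8 crossings.
Writhe w = (#positive) - (#negative) = 1 - 7 = -6.
Enumerate smoothing states for the bracket polynomial. There are 2^8 = 256 states.
Smooth each crossing (0=||, 1=⌣⌢); contribution A^(Σ sign_k(1-2s_k)) * d^(L-1).
Tabulate the states by total A-exponent and number of loops L (A-exp: L × count):
  A^8: L=6 ×1
  A^6: L=5 ×8
  A^4: L=4 ×25, L=6 ×3
  A^2: L=3 ×40, L=5 ×15, L=7 ×1
  A^0: L=2 ×35, L=4 ×30, L=6 ×5
  A^-2: L=1 ×15, L=3 ×31, L=5 ×10
  A^-4: L=2 ×18, L=4 ×10
  A^-6: L=1 ×2, L=3 ×6
  A^-8: L=2 ×1
Each group contributes A^e * Σ count * d^(L-1):
Powers of d = -A^2 - A^-2: d^2 = A^4 + 2 + A^-4; d^3 = -A^6 - 3*A^2 - 3*A^-2 - A^-6; d^4 = A^8 + 4*A^4 + 6 + 4*A^-4 + A^-8; d^5 = -A^10 - 5*A^6 - 10*A^2 - 10*A^-2 - 5*A^-6 - A^-10; d^6 = A^12 + 6*A^8 + 15*A^4 + 20 + 15*A^-4 + 6*A^-8 + A^-12.
  A^8 * (d^5) = -A^18 - 5*A^14 - 10*A^10 - 10*A^6 - 5*A^2 - A^-2
  A^6 * (8*d^4) = 8*A^14 + 32*A^10 + 48*A^6 + 32*A^2 + 8*A^-2
  A^4 * (25*d^3 + 3*d^5) = -3*A^14 - 40*A^10 - 105*A^6 - 105*A^2 - 40*A^-2 - 3*A^-6
  A^2 * (40*d^2 + 15*d^4 + d^6) = A^14 + 21*A^10 + 115*A^6 + 190*A^2 + 115*A^-2 + 21*A^-6 + A^-10
  A^0 * (35*d + 30*d^3 + 5*d^5) = -5*A^10 - 55*A^6 - 175*A^2 - 175*A^-2 - 55*A^-6 - 5*A^-10
  A^-2 * (15 + 31*d^2 + 10*d^4) = 10*A^6 + 71*A^2 + 137*A^-2 + 71*A^-6 + 10*A^-10
  A^-4 * (18*d + 10*d^3) = -10*A^2 - 48*A^-2 - 48*A^-6 - 10*A^-10
  A^-6 * (2 + 6*d^2) = 6*A^-2 + 14*A^-6 + 6*A^-10
  A^-8 * (d) = -A^-6 - A^-10
Summing the groups: <K> = -A^18 + A^14 - 2*A^10 + 3*A^6 - 2*A^2 + 2*A^-2 - A^-6 + A^-10
Normalise by the writhe: (-A^3)^(-w) = (-A^3)^(6) = A^18, so f(A) = A^18 * <K> = -A^36 + A^32 - 2*A^28 + 3*A^24 - 2*A^20 + 2*A^16 - A^12 + A^8.
Substitute A = t^(-1/4), i.e. A^e → t^(-e/4): V(t) = t^-2 - t^-3 + 2*t^-4 - 2*t^-5 + 3*t^-6 - 2*t^-7 + t^-8 - t^-9

Answer: t^-2 - t^-3 + 2*t^-4 - 2*t^-5 + 3*t^-6 - 2*t^-7 + t^-8 - t^-9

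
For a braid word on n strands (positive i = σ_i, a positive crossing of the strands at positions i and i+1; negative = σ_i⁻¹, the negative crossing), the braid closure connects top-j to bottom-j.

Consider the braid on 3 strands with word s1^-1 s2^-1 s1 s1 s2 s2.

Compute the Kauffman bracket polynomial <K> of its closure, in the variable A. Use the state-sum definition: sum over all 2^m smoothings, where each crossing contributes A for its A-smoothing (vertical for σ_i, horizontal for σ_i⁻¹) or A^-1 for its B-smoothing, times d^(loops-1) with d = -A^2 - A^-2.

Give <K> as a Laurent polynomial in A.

Braid: s1^-1 s2^-1 s1 s1 s2 s2 on 3 strands, 6 crossings.
Writhe w = (#positive) - (#negative) = 4 - 2 = 2.
Computing the Kauffman bracket via state sum. There are 2^6 = 64 states.
Each crossing splits two ways (0=vertical, 1=horizontal). The state's weight is A^(#A-smoothings - #B-smoothings) * d^(loops - 1).
Tabulate the states by total A-exponent and number of loops L (A-exp: L × count):
  A^6: L=1 ×1
  A^4: L=2 ×6
  A^2: L=1 ×8, L=3 ×7
  A^0: L=2 ×18, L=4 ×2
  A^-2: L=1 ×4, L=3 ×11
  A^-4: L=2 ×4, L=4 ×2
  A^-6: L=3 ×1
Each group contributes A^e * Σ count * d^(L-1):
Powers of d = -A^2 - A^-2: d^2 = A^4 + 2 + A^-4; d^3 = -A^6 - 3*A^2 - 3*A^-2 - A^-6.
  A^6 * (1) = A^6
  A^4 * (6*d) = -6*A^6 - 6*A^2
  A^2 * (8 + 7*d^2) = 7*A^6 + 22*A^2 + 7*A^-2
  A^0 * (18*d + 2*d^3) = -2*A^6 - 24*A^2 - 24*A^-2 - 2*A^-6
  A^-2 * (4 + 11*d^2) = 11*A^2 + 26*A^-2 + 11*A^-6
  A^-4 * (4*d + 2*d^3) = -2*A^2 - 10*A^-2 - 10*A^-6 - 2*A^-10
  A^-6 * (d^2) = A^-2 + 2*A^-6 + A^-10
Summing the groups: <K> = A^2 + A^-6 - A^-10

Answer: A^2 + A^-6 - A^-10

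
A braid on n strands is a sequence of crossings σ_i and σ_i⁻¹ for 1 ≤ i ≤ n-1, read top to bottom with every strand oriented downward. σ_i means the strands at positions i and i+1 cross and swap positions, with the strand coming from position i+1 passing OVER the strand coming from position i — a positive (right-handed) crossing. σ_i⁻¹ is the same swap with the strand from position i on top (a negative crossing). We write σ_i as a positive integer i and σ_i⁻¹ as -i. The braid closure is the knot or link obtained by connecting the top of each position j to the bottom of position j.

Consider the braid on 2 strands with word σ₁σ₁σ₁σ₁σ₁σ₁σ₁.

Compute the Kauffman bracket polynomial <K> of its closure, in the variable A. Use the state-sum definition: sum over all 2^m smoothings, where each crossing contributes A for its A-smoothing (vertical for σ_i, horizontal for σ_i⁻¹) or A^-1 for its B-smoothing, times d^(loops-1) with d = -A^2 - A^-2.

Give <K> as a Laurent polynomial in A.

-A^9 - A + A^-3 - A^-7 + A^-11 - A^-15 + A^-19

Derivation:
Braid: s1 s1 s1 s1 s1 s1 s1 on 2 strands, 7 crossings.
Writhe w = (#positive) - (#negative) = 7 - 0 = 7.
Computing the Kauffman bracket via state sum. There are 2^7 = 128 states.
Smooth each crossing (0=||, 1=⌣⌢); contribution A^(Σ sign_k(1-2s_k)) * d^(L-1).
Tabulate the states by total A-exponent and number of loops L (A-exp: L × count):
  A^7: L=2 ×1
  A^5: L=1 ×7
  A^3: L=2 ×21
  A^1: L=3 ×35
  A^-1: L=4 ×35
  A^-3: L=5 ×21
  A^-5: L=6 ×7
  A^-7: L=7 ×1
Each group contributes A^e * Σ count * d^(L-1):
Powers of d = -A^2 - A^-2: d^2 = A^4 + 2 + A^-4; d^3 = -A^6 - 3*A^2 - 3*A^-2 - A^-6; d^4 = A^8 + 4*A^4 + 6 + 4*A^-4 + A^-8; d^5 = -A^10 - 5*A^6 - 10*A^2 - 10*A^-2 - 5*A^-6 - A^-10; d^6 = A^12 + 6*A^8 + 15*A^4 + 20 + 15*A^-4 + 6*A^-8 + A^-12.
  A^7 * (d) = -A^9 - A^5
  A^5 * (7) = 7*A^5
  A^3 * (21*d) = -21*A^5 - 21*A
  A^1 * (35*d^2) = 35*A^5 + 70*A + 35*A^-3
  A^-1 * (35*d^3) = -35*A^5 - 105*A - 105*A^-3 - 35*A^-7
  A^-3 * (21*d^4) = 21*A^5 + 84*A + 126*A^-3 + 84*A^-7 + 21*A^-11
  A^-5 * (7*d^5) = -7*A^5 - 35*A - 70*A^-3 - 70*A^-7 - 35*A^-11 - 7*A^-15
  A^-7 * (d^6) = A^5 + 6*A + 15*A^-3 + 20*A^-7 + 15*A^-11 + 6*A^-15 + A^-19
Summing the groups: <K> = -A^9 - A + A^-3 - A^-7 + A^-11 - A^-15 + A^-19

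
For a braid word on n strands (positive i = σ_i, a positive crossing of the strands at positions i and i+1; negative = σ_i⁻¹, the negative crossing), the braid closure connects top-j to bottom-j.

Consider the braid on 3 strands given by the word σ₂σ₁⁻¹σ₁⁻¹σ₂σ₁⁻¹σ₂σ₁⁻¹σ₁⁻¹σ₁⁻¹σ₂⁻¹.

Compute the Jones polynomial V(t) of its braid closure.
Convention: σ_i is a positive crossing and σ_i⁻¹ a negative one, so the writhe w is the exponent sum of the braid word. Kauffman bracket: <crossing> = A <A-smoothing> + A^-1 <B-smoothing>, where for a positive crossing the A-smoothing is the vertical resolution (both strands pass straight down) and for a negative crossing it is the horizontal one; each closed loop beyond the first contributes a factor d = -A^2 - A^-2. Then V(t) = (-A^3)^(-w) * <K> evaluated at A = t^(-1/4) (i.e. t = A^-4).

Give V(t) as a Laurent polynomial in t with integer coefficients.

The presented braid s2 s1^-1 s1^-1 s2 s1^-1 s2 s1^-1 s1^-1 s1^-1 s2^-1 on 3 strands reduces by inverse Markov moves (closure unchanged at each step):
  Deconjugate: the word is γ·β·γ⁻¹ with γ = s2 (prefix) and γ⁻¹ = s2^-1 (suffix); strip both.
Reduced to β = s1^-1 s1^-1 s2 s1^-1 s2 s1^-1 s1^-1 s1^-1 on 3 strands, 8 crossings.
Compute on β:
Braid: s1^-1 s1^-1 s2 s1^-1 s2 s1^-1 s1^-1 s1^-1 on 3 strands, 8 crossings.
Writhe w = (#positive) - (#negative) = 2 - 6 = -4.
Computing the Kauffman bracket via state sum. There are 2^8 = 256 states.
Smooth each crossing (0=||, 1=⌣⌢); contribution A^(Σ sign_k(1-2s_k)) * d^(L-1).
Tabulate the states by total A-exponent and number of loops L (A-exp: L × count):
  A^8: L=7 ×1
  A^6: L=6 ×8
  A^4: L=5 ×28
  A^2: L=4 ×55, L=6 ×1
  A^0: L=3 ×65, L=5 ×5
  A^-2: L=2 ×46, L=4 ×10
  A^-4: L=1 ×17, L=3 ×11
  A^-6: L=2 ×8
  A^-8: L=3 ×1
Each group contributes A^e * Σ count * d^(L-1):
Powers of d = -A^2 - A^-2: d^2 = A^4 + 2 + A^-4; d^3 = -A^6 - 3*A^2 - 3*A^-2 - A^-6; d^4 = A^8 + 4*A^4 + 6 + 4*A^-4 + A^-8; d^5 = -A^10 - 5*A^6 - 10*A^2 - 10*A^-2 - 5*A^-6 - A^-10; d^6 = A^12 + 6*A^8 + 15*A^4 + 20 + 15*A^-4 + 6*A^-8 + A^-12.
  A^8 * (d^6) = A^20 + 6*A^16 + 15*A^12 + 20*A^8 + 15*A^4 + 6 + A^-4
  A^6 * (8*d^5) = -8*A^16 - 40*A^12 - 80*A^8 - 80*A^4 - 40 - 8*A^-4
  A^4 * (28*d^4) = 28*A^12 + 112*A^8 + 168*A^4 + 112 + 28*A^-4
  A^2 * (55*d^3 + d^5) = -A^12 - 60*A^8 - 175*A^4 - 175 - 60*A^-4 - A^-8
  A^0 * (65*d^2 + 5*d^4) = 5*A^8 + 85*A^4 + 160 + 85*A^-4 + 5*A^-8
  A^-2 * (46*d + 10*d^3) = -10*A^4 - 76 - 76*A^-4 - 10*A^-8
  A^-4 * (17 + 11*d^2) = 11 + 39*A^-4 + 11*A^-8
  A^-6 * (8*d) = -8*A^-4 - 8*A^-8
  A^-8 * (d^2) = A^-4 + 2*A^-8 + A^-12
Summing the groups: <K> = A^20 - 2*A^16 + 2*A^12 - 3*A^8 + 3*A^4 - 2 + 2*A^-4 - A^-8 + A^-12
Normalise by the writhe: (-A^3)^(-w) = (-A^3)^(4) = A^12, so f(A) = A^12 * <K> = A^32 - 2*A^28 + 2*A^24 - 3*A^20 + 3*A^16 - 2*A^12 + 2*A^8 - A^4 + 1.
Substitute A = t^(-1/4), i.e. A^e → t^(-e/4): V(t) = 1 - t^-1 + 2*t^-2 - 2*t^-3 + 3*t^-4 - 3*t^-5 + 2*t^-6 - 2*t^-7 + t^-8

Answer: 1 - t^-1 + 2*t^-2 - 2*t^-3 + 3*t^-4 - 3*t^-5 + 2*t^-6 - 2*t^-7 + t^-8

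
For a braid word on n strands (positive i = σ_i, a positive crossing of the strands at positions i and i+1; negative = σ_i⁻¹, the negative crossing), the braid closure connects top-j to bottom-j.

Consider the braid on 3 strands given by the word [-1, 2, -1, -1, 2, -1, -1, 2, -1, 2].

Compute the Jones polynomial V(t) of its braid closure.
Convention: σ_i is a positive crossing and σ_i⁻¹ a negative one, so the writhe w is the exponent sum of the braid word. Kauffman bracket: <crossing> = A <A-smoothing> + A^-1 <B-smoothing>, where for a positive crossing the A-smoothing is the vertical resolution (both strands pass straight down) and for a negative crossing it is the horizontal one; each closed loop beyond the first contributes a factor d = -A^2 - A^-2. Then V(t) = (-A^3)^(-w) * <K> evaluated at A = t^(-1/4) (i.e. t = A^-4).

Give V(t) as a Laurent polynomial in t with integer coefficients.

Braid: s1^-1 s2 s1^-1 s1^-1 s2 s1^-1 s1^-1 s2 s1^-1 s2 on 3 strands, 10 crossings.
Writhe w = (#positive) - (#negative) = 4 - 6 = -2.
Computing the Kauffman bracket via state sum. There are 2^10 = 1024 states.
For each crossing: s=0 is the vertical smoothing, s=1 horizontal. Crossing k contributes A^(sign_k * (1 - 2*s_k)); loop factor d = -A^2 - A^-2.
Tabulate the states by total A-exponent and number of loops L (A-exp: L × count):
  A^10: L=7 ×1
  A^8: L=6 ×10
  A^6: L=5 ×45
  A^4: L=4 ×118, L=6 ×2
  A^2: L=3 ×193, L=5 ×17
  A^0: L=2 ×192, L=4 ×59, L=6 ×1
  A^-2: L=1 ×95, L=3 ×108, L=5 ×7
  A^-4: L=2 ×95, L=4 ×25
  A^-6: L=3 ×43, L=5 ×2
  A^-8: L=4 ×10
  A^-10: L=5 ×1
Each group contributes A^e * Σ count * d^(L-1):
Powers of d = -A^2 - A^-2: d^2 = A^4 + 2 + A^-4; d^3 = -A^6 - 3*A^2 - 3*A^-2 - A^-6; d^4 = A^8 + 4*A^4 + 6 + 4*A^-4 + A^-8; d^5 = -A^10 - 5*A^6 - 10*A^2 - 10*A^-2 - 5*A^-6 - A^-10; d^6 = A^12 + 6*A^8 + 15*A^4 + 20 + 15*A^-4 + 6*A^-8 + A^-12.
  A^10 * (d^6) = A^22 + 6*A^18 + 15*A^14 + 20*A^10 + 15*A^6 + 6*A^2 + A^-2
  A^8 * (10*d^5) = -10*A^18 - 50*A^14 - 100*A^10 - 100*A^6 - 50*A^2 - 10*A^-2
  A^6 * (45*d^4) = 45*A^14 + 180*A^10 + 270*A^6 + 180*A^2 + 45*A^-2
  A^4 * (118*d^3 + 2*d^5) = -2*A^14 - 128*A^10 - 374*A^6 - 374*A^2 - 128*A^-2 - 2*A^-6
  A^2 * (193*d^2 + 17*d^4) = 17*A^10 + 261*A^6 + 488*A^2 + 261*A^-2 + 17*A^-6
  A^0 * (192*d + 59*d^3 + d^5) = -A^10 - 64*A^6 - 379*A^2 - 379*A^-2 - 64*A^-6 - A^-10
  A^-2 * (95 + 108*d^2 + 7*d^4) = 7*A^6 + 136*A^2 + 353*A^-2 + 136*A^-6 + 7*A^-10
  A^-4 * (95*d + 25*d^3) = -25*A^2 - 170*A^-2 - 170*A^-6 - 25*A^-10
  A^-6 * (43*d^2 + 2*d^4) = 2*A^2 + 51*A^-2 + 98*A^-6 + 51*A^-10 + 2*A^-14
  A^-8 * (10*d^3) = -10*A^-2 - 30*A^-6 - 30*A^-10 - 10*A^-14
  A^-10 * (d^4) = A^-2 + 4*A^-6 + 6*A^-10 + 4*A^-14 + A^-18
Summing the groups: <K> = A^22 - 4*A^18 + 8*A^14 - 12*A^10 + 15*A^6 - 16*A^2 + 15*A^-2 - 11*A^-6 + 8*A^-10 - 4*A^-14 + A^-18
Normalise by the writhe: (-A^3)^(-w) = (-A^3)^(2) = A^6, so f(A) = A^6 * <K> = A^28 - 4*A^24 + 8*A^20 - 12*A^16 + 15*A^12 - 16*A^8 + 15*A^4 - 11 + 8*A^-4 - 4*A^-8 + A^-12.
Substitute A = t^(-1/4), i.e. A^e → t^(-e/4): V(t) = t^3 - 4*t^2 + 8*t - 11 + 15*t^-1 - 16*t^-2 + 15*t^-3 - 12*t^-4 + 8*t^-5 - 4*t^-6 + t^-7

Answer: t^3 - 4*t^2 + 8*t - 11 + 15*t^-1 - 16*t^-2 + 15*t^-3 - 12*t^-4 + 8*t^-5 - 4*t^-6 + t^-7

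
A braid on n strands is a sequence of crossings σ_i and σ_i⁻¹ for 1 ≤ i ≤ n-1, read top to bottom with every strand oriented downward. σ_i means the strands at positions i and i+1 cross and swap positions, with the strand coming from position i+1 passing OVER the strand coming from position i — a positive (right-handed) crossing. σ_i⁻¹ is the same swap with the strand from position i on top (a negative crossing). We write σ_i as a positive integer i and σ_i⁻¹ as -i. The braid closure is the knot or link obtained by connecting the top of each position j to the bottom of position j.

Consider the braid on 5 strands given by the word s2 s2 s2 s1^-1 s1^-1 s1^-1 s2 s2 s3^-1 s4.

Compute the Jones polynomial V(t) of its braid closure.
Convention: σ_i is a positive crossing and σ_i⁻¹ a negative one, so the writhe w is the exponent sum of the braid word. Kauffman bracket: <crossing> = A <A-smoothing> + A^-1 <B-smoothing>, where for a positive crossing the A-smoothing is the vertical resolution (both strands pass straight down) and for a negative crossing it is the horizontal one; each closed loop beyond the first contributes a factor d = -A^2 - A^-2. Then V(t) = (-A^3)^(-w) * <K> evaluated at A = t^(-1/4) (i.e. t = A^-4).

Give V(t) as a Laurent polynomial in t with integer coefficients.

-t^6 + t^5 - 2*t^4 + 3*t^3 - 2*t^2 + 3*t - 1 + t^-1 - t^-2

Derivation:
The presented braid s2 s2 s2 s1^-1 s1^-1 s1^-1 s2 s2 s3^-1 s4 on 5 strands reduces by inverse Markov moves (closure unchanged at each step):
  Destabilize: the word has the form β·s4 where s4 occurs only as the final letter (β ∈ B_4); drop it and the last strand → 4 strands.
  Destabilize: the word has the form β·s3^-1 where s3^-1 occurs only as the final letter (β ∈ B_3); drop it and the last strand → 3 strands.
Reduced to β = s2 s2 s2 s1^-1 s1^-1 s1^-1 s2 s2 on 3 strands, 8 crossings.
Compute on β:
Braid: s2 s2 s2 s1^-1 s1^-1 s1^-1 s2 s2 on 3 strands, 8 crossings.
Writhe w = (#positive) - (#negative) = 5 - 3 = 2.
Enumerate smoothing states for the bracket polynomial. There are 2^8 = 256 states.
Each crossing splits two ways (0=vertical, 1=horizontal). The state's weight is A^(#A-smoothings - #B-smoothings) * d^(loops - 1).
Tabulate the states by total A-exponent and number of loops L (A-exp: L × count):
  A^8: L=4 ×1
  A^6: L=3 ×8
  A^4: L=2 ×18, L=4 ×10
  A^2: L=1 ×15, L=3 ×31, L=5 ×10
  A^0: L=2 ×35, L=4 ×30, L=6 ×5
  A^-2: L=3 ×40, L=5 ×15, L=7 ×1
  A^-4: L=4 ×25, L=6 ×3
  A^-6: L=5 ×8
  A^-8: L=6 ×1
Each group contributes A^e * Σ count * d^(L-1):
Powers of d = -A^2 - A^-2: d^2 = A^4 + 2 + A^-4; d^3 = -A^6 - 3*A^2 - 3*A^-2 - A^-6; d^4 = A^8 + 4*A^4 + 6 + 4*A^-4 + A^-8; d^5 = -A^10 - 5*A^6 - 10*A^2 - 10*A^-2 - 5*A^-6 - A^-10; d^6 = A^12 + 6*A^8 + 15*A^4 + 20 + 15*A^-4 + 6*A^-8 + A^-12.
  A^8 * (d^3) = -A^14 - 3*A^10 - 3*A^6 - A^2
  A^6 * (8*d^2) = 8*A^10 + 16*A^6 + 8*A^2
  A^4 * (18*d + 10*d^3) = -10*A^10 - 48*A^6 - 48*A^2 - 10*A^-2
  A^2 * (15 + 31*d^2 + 10*d^4) = 10*A^10 + 71*A^6 + 137*A^2 + 71*A^-2 + 10*A^-6
  A^0 * (35*d + 30*d^3 + 5*d^5) = -5*A^10 - 55*A^6 - 175*A^2 - 175*A^-2 - 55*A^-6 - 5*A^-10
  A^-2 * (40*d^2 + 15*d^4 + d^6) = A^10 + 21*A^6 + 115*A^2 + 190*A^-2 + 115*A^-6 + 21*A^-10 + A^-14
  A^-4 * (25*d^3 + 3*d^5) = -3*A^6 - 40*A^2 - 105*A^-2 - 105*A^-6 - 40*A^-10 - 3*A^-14
  A^-6 * (8*d^4) = 8*A^2 + 32*A^-2 + 48*A^-6 + 32*A^-10 + 8*A^-14
  A^-8 * (d^5) = -A^2 - 5*A^-2 - 10*A^-6 - 10*A^-10 - 5*A^-14 - A^-18
Summing the groups: <K> = -A^14 + A^10 - A^6 + 3*A^2 - 2*A^-2 + 3*A^-6 - 2*A^-10 + A^-14 - A^-18
Normalise by the writhe: (-A^3)^(-w) = (-A^3)^(-2) = A^-6, so f(A) = A^-6 * <K> = -A^8 + A^4 - 1 + 3*A^-4 - 2*A^-8 + 3*A^-12 - 2*A^-16 + A^-20 - A^-24.
Substitute A = t^(-1/4), i.e. A^e → t^(-e/4): V(t) = -t^6 + t^5 - 2*t^4 + 3*t^3 - 2*t^2 + 3*t - 1 + t^-1 - t^-2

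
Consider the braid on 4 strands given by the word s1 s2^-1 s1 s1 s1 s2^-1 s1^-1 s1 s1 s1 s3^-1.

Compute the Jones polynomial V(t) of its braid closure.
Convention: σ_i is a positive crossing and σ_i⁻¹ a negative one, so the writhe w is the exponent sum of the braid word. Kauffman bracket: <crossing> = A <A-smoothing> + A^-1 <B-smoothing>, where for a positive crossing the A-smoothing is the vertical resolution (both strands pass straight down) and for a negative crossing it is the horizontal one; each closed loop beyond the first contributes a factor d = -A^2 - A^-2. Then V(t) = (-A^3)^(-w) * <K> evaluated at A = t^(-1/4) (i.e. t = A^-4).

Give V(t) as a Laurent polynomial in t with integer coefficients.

The presented braid s1 s2^-1 s1 s1 s1 s2^-1 s1^-1 s1 s1 s1 s3^-1 on 4 strands reduces by inverse Markov moves (closure unchanged at each step):
  Destabilize: the word has the form β·s3^-1 where s3^-1 occurs only as the final letter (β ∈ B_3); drop it and the last strand → 3 strands.
Reduced to β = s1 s2^-1 s1 s1 s1 s2^-1 s1^-1 s1 s1 s1 on 3 strands, 10 crossings.
Compute on β:
First cancel adjacent σ_i σ_i⁻¹ pairs (Reidemeister II — same braid, same closure): s1 s2^-1 s1 s1 s1 s2^-1 s1^-1 s1 s1 s1 → s1 s2^-1 s1 s1 s1 s2^-1 s1 s1.
Braid: s1 s2^-1 s1 s1 s1 s2^-1 s1 s1 on 3 strands, 8 crossings.
Writhe w = (#positive) - (#negative) = 6 - 2 = 4.
Computing the Kauffman bracket via state sum. There are 2^8 = 256 states.
Each crossing splits two ways (0=vertical, 1=horizontal). The state's weight is A^(#A-smoothings - #B-smoothings) * d^(loops - 1).
Tabulate the states by total A-exponent and number of loops L (A-exp: L × count):
  A^8: L=3 ×1
  A^6: L=2 ×8
  A^4: L=1 ×21, L=3 ×7
  A^2: L=2 ×54, L=4 ×2
  A^0: L=3 ×70
  A^-2: L=4 ×56
  A^-4: L=5 ×28
  A^-6: L=6 ×8
  A^-8: L=7 ×1
Each group contributes A^e * Σ count * d^(L-1):
Powers of d = -A^2 - A^-2: d^2 = A^4 + 2 + A^-4; d^3 = -A^6 - 3*A^2 - 3*A^-2 - A^-6; d^4 = A^8 + 4*A^4 + 6 + 4*A^-4 + A^-8; d^5 = -A^10 - 5*A^6 - 10*A^2 - 10*A^-2 - 5*A^-6 - A^-10; d^6 = A^12 + 6*A^8 + 15*A^4 + 20 + 15*A^-4 + 6*A^-8 + A^-12.
  A^8 * (d^2) = A^12 + 2*A^8 + A^4
  A^6 * (8*d) = -8*A^8 - 8*A^4
  A^4 * (21 + 7*d^2) = 7*A^8 + 35*A^4 + 7
  A^2 * (54*d + 2*d^3) = -2*A^8 - 60*A^4 - 60 - 2*A^-4
  A^0 * (70*d^2) = 70*A^4 + 140 + 70*A^-4
  A^-2 * (56*d^3) = -56*A^4 - 168 - 168*A^-4 - 56*A^-8
  A^-4 * (28*d^4) = 28*A^4 + 112 + 168*A^-4 + 112*A^-8 + 28*A^-12
  A^-6 * (8*d^5) = -8*A^4 - 40 - 80*A^-4 - 80*A^-8 - 40*A^-12 - 8*A^-16
  A^-8 * (d^6) = A^4 + 6 + 15*A^-4 + 20*A^-8 + 15*A^-12 + 6*A^-16 + A^-20
Summing the groups: <K> = A^12 - A^8 + 3*A^4 - 3 + 3*A^-4 - 4*A^-8 + 3*A^-12 - 2*A^-16 + A^-20
Normalise by the writhe: (-A^3)^(-w) = (-A^3)^(-4) = A^-12, so f(A) = A^-12 * <K> = 1 - A^-4 + 3*A^-8 - 3*A^-12 + 3*A^-16 - 4*A^-20 + 3*A^-24 - 2*A^-28 + A^-32.
Substitute A = t^(-1/4), i.e. A^e → t^(-e/4): V(t) = t^8 - 2*t^7 + 3*t^6 - 4*t^5 + 3*t^4 - 3*t^3 + 3*t^2 - t + 1

Answer: t^8 - 2*t^7 + 3*t^6 - 4*t^5 + 3*t^4 - 3*t^3 + 3*t^2 - t + 1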